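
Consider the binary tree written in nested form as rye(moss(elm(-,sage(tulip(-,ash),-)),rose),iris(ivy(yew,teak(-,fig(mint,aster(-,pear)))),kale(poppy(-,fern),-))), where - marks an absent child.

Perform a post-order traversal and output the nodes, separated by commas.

ash, tulip, sage, elm, rose, moss, yew, mint, pear, aster, fig, teak, ivy, fern, poppy, kale, iris, rye

Post-order visits the left subtree, then the right subtree, then the node.
At rye: go left to moss.
  At moss: go left to elm.
    At elm: no left child.
    At elm: go right to sage.
      At sage: go left to tulip.
        At tulip: no left child.
        At tulip: go right to ash.
          ash is a leaf — visit ash.
        Visit tulip.
      At sage: no right child.
      Visit sage.
    Visit elm.
  At moss: go right to rose.
    rose is a leaf — visit rose.
  Visit moss.
At rye: go right to iris.
  At iris: go left to ivy.
    At ivy: go left to yew.
      yew is a leaf — visit yew.
    At ivy: go right to teak.
      At teak: no left child.
      At teak: go right to fig.
        At fig: go left to mint.
          mint is a leaf — visit mint.
        At fig: go right to aster.
          At aster: no left child.
          At aster: go right to pear.
            pear is a leaf — visit pear.
          Visit aster.
        Visit fig.
      Visit teak.
    Visit ivy.
  At iris: go right to kale.
    At kale: go left to poppy.
      At poppy: no left child.
      At poppy: go right to fern.
        fern is a leaf — visit fern.
      Visit poppy.
    At kale: no right child.
    Visit kale.
  Visit iris.
Visit rye.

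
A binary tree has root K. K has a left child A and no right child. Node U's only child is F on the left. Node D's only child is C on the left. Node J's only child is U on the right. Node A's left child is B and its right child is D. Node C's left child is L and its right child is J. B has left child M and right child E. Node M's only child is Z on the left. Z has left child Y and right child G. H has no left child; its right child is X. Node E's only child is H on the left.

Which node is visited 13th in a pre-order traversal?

L

Pre-order visits the node, then its left subtree, then its right subtree.
Visit K.
At K: go left to A.
  Visit A.
  At A: go left to B.
    Visit B.
    At B: go left to M.
      Visit M.
      At M: go left to Z.
        Visit Z.
        At Z: go left to Y.
          Y is a leaf — visit Y.
        At Z: go right to G.
          G is a leaf — visit G.
      At M: no right child.
    At B: go right to E.
      Visit E.
      At E: go left to H.
        Visit H.
        At H: no left child.
        At H: go right to X.
          X is a leaf — visit X.
      At E: no right child.
  At A: go right to D.
    Visit D.
    At D: go left to C.
      Visit C.
      At C: go left to L.
        L is a leaf — visit L.
      At C: go right to J.
        Visit J.
        At J: no left child.
        At J: go right to U.
          Visit U.
          At U: go left to F.
            F is a leaf — visit F.
          At U: no right child.
    At D: no right child.
At K: no right child.
Full pre-order sequence: K, A, B, M, Z, Y, G, E, H, X, D, C, L, J, U, F.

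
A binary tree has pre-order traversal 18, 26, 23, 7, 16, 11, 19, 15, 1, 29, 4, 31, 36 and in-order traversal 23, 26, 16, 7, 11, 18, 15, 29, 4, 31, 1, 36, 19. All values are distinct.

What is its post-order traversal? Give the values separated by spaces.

23 16 11 7 26 31 4 29 36 1 15 19 18

The first element of pre-order is the root; it splits in-order into left and right subtrees.
Root 18: left subtree has 5 nodes {23, 26, 16, 7, 11}, right has 7 {15, 29, 4, 31, 1, 36, 19}.
  Root 26: left subtree has 1 node {23}, right has 3 {16, 7, 11}.
    Root 7: left subtree has 1 node {16}, right has 1 {11}.
  Root 19: left subtree has 6 nodes {15, 29, 4, 31, 1, 36}, right has 0 { }.
    Root 15: left subtree has 0 nodes { }, right has 5 {29, 4, 31, 1, 36}.
      Root 1: left subtree has 3 nodes {29, 4, 31}, right has 1 {36}.
        Root 29: left subtree has 0 nodes { }, right has 2 {4, 31}.
          Root 4: left subtree has 0 nodes { }, right has 1 {31}.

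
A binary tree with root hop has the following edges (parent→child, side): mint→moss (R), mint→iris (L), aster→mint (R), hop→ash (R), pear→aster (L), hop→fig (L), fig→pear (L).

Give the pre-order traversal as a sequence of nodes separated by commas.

hop, fig, pear, aster, mint, iris, moss, ash

Pre-order visits the node, then its left subtree, then its right subtree.
Visit hop.
At hop: go left to fig.
  Visit fig.
  At fig: go left to pear.
    Visit pear.
    At pear: go left to aster.
      Visit aster.
      At aster: no left child.
      At aster: go right to mint.
        Visit mint.
        At mint: go left to iris.
          iris is a leaf — visit iris.
        At mint: go right to moss.
          moss is a leaf — visit moss.
    At pear: no right child.
  At fig: no right child.
At hop: go right to ash.
  ash is a leaf — visit ash.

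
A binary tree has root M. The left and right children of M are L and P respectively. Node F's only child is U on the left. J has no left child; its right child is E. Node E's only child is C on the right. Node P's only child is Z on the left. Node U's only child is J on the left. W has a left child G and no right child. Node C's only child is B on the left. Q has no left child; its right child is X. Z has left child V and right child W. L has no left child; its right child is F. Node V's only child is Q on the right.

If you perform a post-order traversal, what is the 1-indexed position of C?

Post-order visits the left subtree, then the right subtree, then the node.
At M: go left to L.
  At L: no left child.
  At L: go right to F.
    At F: go left to U.
      At U: go left to J.
        At J: no left child.
        At J: go right to E.
          At E: no left child.
          At E: go right to C.
            At C: go left to B.
              B is a leaf — visit B.
            At C: no right child.
            Visit C.
          Visit E.
        Visit J.
      At U: no right child.
      Visit U.
    At F: no right child.
    Visit F.
  Visit L.
At M: go right to P.
  At P: go left to Z.
    At Z: go left to V.
      At V: no left child.
      At V: go right to Q.
        At Q: no left child.
        At Q: go right to X.
          X is a leaf — visit X.
        Visit Q.
      Visit V.
    At Z: go right to W.
      At W: go left to G.
        G is a leaf — visit G.
      At W: no right child.
      Visit W.
    Visit Z.
  At P: no right child.
  Visit P.
Visit M.
Full post-order sequence: B, C, E, J, U, F, L, X, Q, V, G, W, Z, P, M.

2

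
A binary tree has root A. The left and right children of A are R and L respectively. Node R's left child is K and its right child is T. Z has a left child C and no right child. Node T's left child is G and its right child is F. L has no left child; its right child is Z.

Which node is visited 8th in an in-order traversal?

C

In-order visits the left subtree, then the node, then the right subtree.
At A: go left to R.
  At R: go left to K.
    K is a leaf — visit K.
  Visit R.
  At R: go right to T.
    At T: go left to G.
      G is a leaf — visit G.
    Visit T.
    At T: go right to F.
      F is a leaf — visit F.
Visit A.
At A: go right to L.
  At L: no left child.
  Visit L.
  At L: go right to Z.
    At Z: go left to C.
      C is a leaf — visit C.
    Visit Z.
    At Z: no right child.
Full in-order sequence: K, R, G, T, F, A, L, C, Z.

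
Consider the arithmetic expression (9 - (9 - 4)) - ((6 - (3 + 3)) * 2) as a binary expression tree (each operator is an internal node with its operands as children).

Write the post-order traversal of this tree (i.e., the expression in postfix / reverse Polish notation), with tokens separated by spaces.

Post-order on an expression tree gives postfix notation: for each operator, emit left operand, right operand, then the operator.

9 9 4 - - 6 3 3 + - 2 * -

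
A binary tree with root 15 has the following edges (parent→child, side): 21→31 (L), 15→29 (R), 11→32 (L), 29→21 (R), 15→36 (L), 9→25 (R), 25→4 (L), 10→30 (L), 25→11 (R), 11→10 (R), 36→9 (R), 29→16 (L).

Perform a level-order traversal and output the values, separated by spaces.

Level-order visits nodes level by level from the root, left to right within each level.
Level 0: 15
Level 1: 36, 29
Level 2: 9, 16, 21
Level 3: 25, 31
Level 4: 4, 11
Level 5: 32, 10
Level 6: 30

15 36 29 9 16 21 25 31 4 11 32 10 30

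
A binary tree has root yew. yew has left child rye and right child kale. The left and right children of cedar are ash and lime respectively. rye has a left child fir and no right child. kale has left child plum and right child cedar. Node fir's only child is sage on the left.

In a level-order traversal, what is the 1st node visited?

yew

Level-order visits nodes level by level from the root, left to right within each level.
Level 0: yew
Level 1: rye, kale
Level 2: fir, plum, cedar
Level 3: sage, ash, lime
Full level-order sequence: yew, rye, kale, fir, plum, cedar, sage, ash, lime.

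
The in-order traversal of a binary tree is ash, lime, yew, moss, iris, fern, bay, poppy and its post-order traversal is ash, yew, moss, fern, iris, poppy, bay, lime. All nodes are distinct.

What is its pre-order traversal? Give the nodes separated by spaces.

The last element of post-order is the root; it splits in-order into left and right subtrees.
Root lime: left subtree has 1 node {ash}, right has 6 {yew, moss, iris, fern, bay, poppy}.
  Root bay: left subtree has 4 nodes {yew, moss, iris, fern}, right has 1 {poppy}.
    Root iris: left subtree has 2 nodes {yew, moss}, right has 1 {fern}.
      Root moss: left subtree has 1 node {yew}, right has 0 { }.

lime ash bay iris moss yew fern poppy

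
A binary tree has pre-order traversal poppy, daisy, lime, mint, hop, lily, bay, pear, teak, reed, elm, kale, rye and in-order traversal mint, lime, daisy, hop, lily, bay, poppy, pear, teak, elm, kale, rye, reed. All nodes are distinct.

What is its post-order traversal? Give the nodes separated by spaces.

mint lime bay lily hop daisy rye kale elm reed teak pear poppy

The first element of pre-order is the root; it splits in-order into left and right subtrees.
Root poppy: left subtree has 6 nodes {mint, lime, daisy, hop, lily, bay}, right has 6 {pear, teak, elm, kale, rye, reed}.
  Root daisy: left subtree has 2 nodes {mint, lime}, right has 3 {hop, lily, bay}.
    Root lime: left subtree has 1 node {mint}, right has 0 { }.
    Root hop: left subtree has 0 nodes { }, right has 2 {lily, bay}.
      Root lily: left subtree has 0 nodes { }, right has 1 {bay}.
  Root pear: left subtree has 0 nodes { }, right has 5 {teak, elm, kale, rye, reed}.
    Root teak: left subtree has 0 nodes { }, right has 4 {elm, kale, rye, reed}.
      Root reed: left subtree has 3 nodes {elm, kale, rye}, right has 0 { }.
        Root elm: left subtree has 0 nodes { }, right has 2 {kale, rye}.
          Root kale: left subtree has 0 nodes { }, right has 1 {rye}.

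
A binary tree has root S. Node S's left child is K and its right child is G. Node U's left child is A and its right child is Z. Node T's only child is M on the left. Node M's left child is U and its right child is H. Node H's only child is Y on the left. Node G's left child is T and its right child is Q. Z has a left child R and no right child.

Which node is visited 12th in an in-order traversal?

In-order visits the left subtree, then the node, then the right subtree.
At S: go left to K.
  K is a leaf — visit K.
Visit S.
At S: go right to G.
  At G: go left to T.
    At T: go left to M.
      At M: go left to U.
        At U: go left to A.
          A is a leaf — visit A.
        Visit U.
        At U: go right to Z.
          At Z: go left to R.
            R is a leaf — visit R.
          Visit Z.
          At Z: no right child.
      Visit M.
      At M: go right to H.
        At H: go left to Y.
          Y is a leaf — visit Y.
        Visit H.
        At H: no right child.
    Visit T.
    At T: no right child.
  Visit G.
  At G: go right to Q.
    Q is a leaf — visit Q.
Full in-order sequence: K, S, A, U, R, Z, M, Y, H, T, G, Q.

Q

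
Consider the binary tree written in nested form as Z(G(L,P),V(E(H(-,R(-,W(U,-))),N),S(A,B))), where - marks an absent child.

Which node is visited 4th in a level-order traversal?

L

Level-order visits nodes level by level from the root, left to right within each level.
Level 0: Z
Level 1: G, V
Level 2: L, P, E, S
Level 3: H, N, A, B
Level 4: R
Level 5: W
Level 6: U
Full level-order sequence: Z, G, V, L, P, E, S, H, N, A, B, R, W, U.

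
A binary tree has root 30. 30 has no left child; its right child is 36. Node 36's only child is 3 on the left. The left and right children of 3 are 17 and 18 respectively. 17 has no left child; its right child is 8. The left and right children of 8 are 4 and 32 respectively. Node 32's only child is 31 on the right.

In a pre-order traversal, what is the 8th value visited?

31

Pre-order visits the node, then its left subtree, then its right subtree.
Visit 30.
At 30: no left child.
At 30: go right to 36.
  Visit 36.
  At 36: go left to 3.
    Visit 3.
    At 3: go left to 17.
      Visit 17.
      At 17: no left child.
      At 17: go right to 8.
        Visit 8.
        At 8: go left to 4.
          4 is a leaf — visit 4.
        At 8: go right to 32.
          Visit 32.
          At 32: no left child.
          At 32: go right to 31.
            31 is a leaf — visit 31.
    At 3: go right to 18.
      18 is a leaf — visit 18.
  At 36: no right child.
Full pre-order sequence: 30, 36, 3, 17, 8, 4, 32, 31, 18.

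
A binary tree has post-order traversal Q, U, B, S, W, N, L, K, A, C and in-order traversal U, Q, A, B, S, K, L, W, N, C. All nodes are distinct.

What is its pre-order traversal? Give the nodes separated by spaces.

The last element of post-order is the root; it splits in-order into left and right subtrees.
Root C: left subtree has 9 nodes {U, Q, A, B, S, K, L, W, N}, right has 0 { }.
  Root A: left subtree has 2 nodes {U, Q}, right has 6 {B, S, K, L, W, N}.
    Root U: left subtree has 0 nodes { }, right has 1 {Q}.
    Root K: left subtree has 2 nodes {B, S}, right has 3 {L, W, N}.
      Root S: left subtree has 1 node {B}, right has 0 { }.
      Root L: left subtree has 0 nodes { }, right has 2 {W, N}.
        Root N: left subtree has 1 node {W}, right has 0 { }.

C A U Q K S B L N W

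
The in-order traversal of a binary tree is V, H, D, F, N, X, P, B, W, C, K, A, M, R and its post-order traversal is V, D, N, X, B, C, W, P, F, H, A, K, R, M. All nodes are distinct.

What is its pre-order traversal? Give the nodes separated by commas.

M, K, H, V, F, D, P, X, N, W, B, C, A, R

The last element of post-order is the root; it splits in-order into left and right subtrees.
Root M: left subtree has 12 nodes {V, H, D, F, N, X, P, B, W, C, K, A}, right has 1 {R}.
  Root K: left subtree has 10 nodes {V, H, D, F, N, X, P, B, W, C}, right has 1 {A}.
    Root H: left subtree has 1 node {V}, right has 8 {D, F, N, X, P, B, W, C}.
      Root F: left subtree has 1 node {D}, right has 6 {N, X, P, B, W, C}.
        Root P: left subtree has 2 nodes {N, X}, right has 3 {B, W, C}.
          Root X: left subtree has 1 node {N}, right has 0 { }.
          Root W: left subtree has 1 node {B}, right has 1 {C}.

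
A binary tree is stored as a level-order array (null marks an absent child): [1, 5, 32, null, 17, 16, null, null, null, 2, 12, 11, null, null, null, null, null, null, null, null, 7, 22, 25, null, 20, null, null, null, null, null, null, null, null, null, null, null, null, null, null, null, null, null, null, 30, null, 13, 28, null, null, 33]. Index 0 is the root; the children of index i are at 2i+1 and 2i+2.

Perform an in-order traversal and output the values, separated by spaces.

In-order visits the left subtree, then the node, then the right subtree.
At 1: go left to 5.
  At 5: no left child.
  Visit 5.
  At 5: go right to 17.
    At 17: go left to 2.
      At 2: no left child.
      Visit 2.
      At 2: go right to 7.
        7 is a leaf — visit 7.
    Visit 17.
    At 17: go right to 12.
      At 12: go left to 22.
        At 22: go left to 30.
          30 is a leaf — visit 30.
        Visit 22.
        At 22: no right child.
      Visit 12.
      At 12: go right to 25.
        At 25: go left to 13.
          13 is a leaf — visit 13.
        Visit 25.
        At 25: go right to 28.
          28 is a leaf — visit 28.
Visit 1.
At 1: go right to 32.
  At 32: go left to 16.
    At 16: go left to 11.
      At 11: no left child.
      Visit 11.
      At 11: go right to 20.
        At 20: go left to 33.
          33 is a leaf — visit 33.
        Visit 20.
        At 20: no right child.
    Visit 16.
    At 16: no right child.
  Visit 32.
  At 32: no right child.

5 2 7 17 30 22 12 13 25 28 1 11 33 20 16 32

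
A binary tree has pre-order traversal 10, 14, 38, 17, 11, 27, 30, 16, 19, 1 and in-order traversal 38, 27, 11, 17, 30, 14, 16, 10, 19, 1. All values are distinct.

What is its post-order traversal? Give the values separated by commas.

The first element of pre-order is the root; it splits in-order into left and right subtrees.
Root 10: left subtree has 7 nodes {38, 27, 11, 17, 30, 14, 16}, right has 2 {19, 1}.
  Root 14: left subtree has 5 nodes {38, 27, 11, 17, 30}, right has 1 {16}.
    Root 38: left subtree has 0 nodes { }, right has 4 {27, 11, 17, 30}.
      Root 17: left subtree has 2 nodes {27, 11}, right has 1 {30}.
        Root 11: left subtree has 1 node {27}, right has 0 { }.
  Root 19: left subtree has 0 nodes { }, right has 1 {1}.

27, 11, 30, 17, 38, 16, 14, 1, 19, 10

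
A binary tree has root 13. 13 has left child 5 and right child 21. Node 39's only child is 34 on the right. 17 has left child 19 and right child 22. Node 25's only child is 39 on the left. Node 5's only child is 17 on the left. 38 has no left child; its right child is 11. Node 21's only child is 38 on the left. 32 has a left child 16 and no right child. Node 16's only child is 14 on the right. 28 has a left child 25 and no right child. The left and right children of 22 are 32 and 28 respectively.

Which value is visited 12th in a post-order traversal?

11

Post-order visits the left subtree, then the right subtree, then the node.
At 13: go left to 5.
  At 5: go left to 17.
    At 17: go left to 19.
      19 is a leaf — visit 19.
    At 17: go right to 22.
      At 22: go left to 32.
        At 32: go left to 16.
          At 16: no left child.
          At 16: go right to 14.
            14 is a leaf — visit 14.
          Visit 16.
        At 32: no right child.
        Visit 32.
      At 22: go right to 28.
        At 28: go left to 25.
          At 25: go left to 39.
            At 39: no left child.
            At 39: go right to 34.
              34 is a leaf — visit 34.
            Visit 39.
          At 25: no right child.
          Visit 25.
        At 28: no right child.
        Visit 28.
      Visit 22.
    Visit 17.
  At 5: no right child.
  Visit 5.
At 13: go right to 21.
  At 21: go left to 38.
    At 38: no left child.
    At 38: go right to 11.
      11 is a leaf — visit 11.
    Visit 38.
  At 21: no right child.
  Visit 21.
Visit 13.
Full post-order sequence: 19, 14, 16, 32, 34, 39, 25, 28, 22, 17, 5, 11, 38, 21, 13.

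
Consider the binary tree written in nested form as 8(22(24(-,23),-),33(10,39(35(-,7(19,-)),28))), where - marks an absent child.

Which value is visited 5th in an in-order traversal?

In-order visits the left subtree, then the node, then the right subtree.
At 8: go left to 22.
  At 22: go left to 24.
    At 24: no left child.
    Visit 24.
    At 24: go right to 23.
      23 is a leaf — visit 23.
  Visit 22.
  At 22: no right child.
Visit 8.
At 8: go right to 33.
  At 33: go left to 10.
    10 is a leaf — visit 10.
  Visit 33.
  At 33: go right to 39.
    At 39: go left to 35.
      At 35: no left child.
      Visit 35.
      At 35: go right to 7.
        At 7: go left to 19.
          19 is a leaf — visit 19.
        Visit 7.
        At 7: no right child.
    Visit 39.
    At 39: go right to 28.
      28 is a leaf — visit 28.
Full in-order sequence: 24, 23, 22, 8, 10, 33, 35, 19, 7, 39, 28.

10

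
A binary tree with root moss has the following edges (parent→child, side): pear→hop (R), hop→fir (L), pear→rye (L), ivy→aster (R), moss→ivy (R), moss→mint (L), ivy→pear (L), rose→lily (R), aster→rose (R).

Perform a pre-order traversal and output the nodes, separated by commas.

Pre-order visits the node, then its left subtree, then its right subtree.
Visit moss.
At moss: go left to mint.
  mint is a leaf — visit mint.
At moss: go right to ivy.
  Visit ivy.
  At ivy: go left to pear.
    Visit pear.
    At pear: go left to rye.
      rye is a leaf — visit rye.
    At pear: go right to hop.
      Visit hop.
      At hop: go left to fir.
        fir is a leaf — visit fir.
      At hop: no right child.
  At ivy: go right to aster.
    Visit aster.
    At aster: no left child.
    At aster: go right to rose.
      Visit rose.
      At rose: no left child.
      At rose: go right to lily.
        lily is a leaf — visit lily.

moss, mint, ivy, pear, rye, hop, fir, aster, rose, lily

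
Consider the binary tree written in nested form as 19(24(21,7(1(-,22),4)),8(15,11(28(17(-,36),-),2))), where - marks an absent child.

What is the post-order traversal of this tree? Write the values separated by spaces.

21 22 1 4 7 24 15 36 17 28 2 11 8 19

Post-order visits the left subtree, then the right subtree, then the node.
At 19: go left to 24.
  At 24: go left to 21.
    21 is a leaf — visit 21.
  At 24: go right to 7.
    At 7: go left to 1.
      At 1: no left child.
      At 1: go right to 22.
        22 is a leaf — visit 22.
      Visit 1.
    At 7: go right to 4.
      4 is a leaf — visit 4.
    Visit 7.
  Visit 24.
At 19: go right to 8.
  At 8: go left to 15.
    15 is a leaf — visit 15.
  At 8: go right to 11.
    At 11: go left to 28.
      At 28: go left to 17.
        At 17: no left child.
        At 17: go right to 36.
          36 is a leaf — visit 36.
        Visit 17.
      At 28: no right child.
      Visit 28.
    At 11: go right to 2.
      2 is a leaf — visit 2.
    Visit 11.
  Visit 8.
Visit 19.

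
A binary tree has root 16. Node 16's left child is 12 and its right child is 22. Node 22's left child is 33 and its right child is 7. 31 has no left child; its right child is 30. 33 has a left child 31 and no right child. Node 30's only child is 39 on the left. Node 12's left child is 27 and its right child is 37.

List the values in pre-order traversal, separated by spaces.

16 12 27 37 22 33 31 30 39 7

Pre-order visits the node, then its left subtree, then its right subtree.
Visit 16.
At 16: go left to 12.
  Visit 12.
  At 12: go left to 27.
    27 is a leaf — visit 27.
  At 12: go right to 37.
    37 is a leaf — visit 37.
At 16: go right to 22.
  Visit 22.
  At 22: go left to 33.
    Visit 33.
    At 33: go left to 31.
      Visit 31.
      At 31: no left child.
      At 31: go right to 30.
        Visit 30.
        At 30: go left to 39.
          39 is a leaf — visit 39.
        At 30: no right child.
    At 33: no right child.
  At 22: go right to 7.
    7 is a leaf — visit 7.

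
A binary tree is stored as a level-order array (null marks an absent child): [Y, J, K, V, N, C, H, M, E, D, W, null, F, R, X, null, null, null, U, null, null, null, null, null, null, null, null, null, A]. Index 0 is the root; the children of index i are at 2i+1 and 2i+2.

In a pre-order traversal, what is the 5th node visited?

Pre-order visits the node, then its left subtree, then its right subtree.
Visit Y.
At Y: go left to J.
  Visit J.
  At J: go left to V.
    Visit V.
    At V: go left to M.
      M is a leaf — visit M.
    At V: go right to E.
      Visit E.
      At E: no left child.
      At E: go right to U.
        U is a leaf — visit U.
  At J: go right to N.
    Visit N.
    At N: go left to D.
      D is a leaf — visit D.
    At N: go right to W.
      W is a leaf — visit W.
At Y: go right to K.
  Visit K.
  At K: go left to C.
    Visit C.
    At C: no left child.
    At C: go right to F.
      F is a leaf — visit F.
  At K: go right to H.
    Visit H.
    At H: go left to R.
      Visit R.
      At R: no left child.
      At R: go right to A.
        A is a leaf — visit A.
    At H: go right to X.
      X is a leaf — visit X.
Full pre-order sequence: Y, J, V, M, E, U, N, D, W, K, C, F, H, R, A, X.

E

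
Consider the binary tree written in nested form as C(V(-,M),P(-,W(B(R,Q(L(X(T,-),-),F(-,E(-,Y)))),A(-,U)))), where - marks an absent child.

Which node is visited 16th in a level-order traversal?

Level-order visits nodes level by level from the root, left to right within each level.
Level 0: C
Level 1: V, P
Level 2: M, W
Level 3: B, A
Level 4: R, Q, U
Level 5: L, F
Level 6: X, E
Level 7: T, Y
Full level-order sequence: C, V, P, M, W, B, A, R, Q, U, L, F, X, E, T, Y.

Y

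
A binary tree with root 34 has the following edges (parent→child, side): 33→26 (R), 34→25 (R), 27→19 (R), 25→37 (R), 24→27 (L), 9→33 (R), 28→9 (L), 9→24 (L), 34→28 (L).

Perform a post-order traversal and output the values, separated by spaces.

19 27 24 26 33 9 28 37 25 34

Post-order visits the left subtree, then the right subtree, then the node.
At 34: go left to 28.
  At 28: go left to 9.
    At 9: go left to 24.
      At 24: go left to 27.
        At 27: no left child.
        At 27: go right to 19.
          19 is a leaf — visit 19.
        Visit 27.
      At 24: no right child.
      Visit 24.
    At 9: go right to 33.
      At 33: no left child.
      At 33: go right to 26.
        26 is a leaf — visit 26.
      Visit 33.
    Visit 9.
  At 28: no right child.
  Visit 28.
At 34: go right to 25.
  At 25: no left child.
  At 25: go right to 37.
    37 is a leaf — visit 37.
  Visit 25.
Visit 34.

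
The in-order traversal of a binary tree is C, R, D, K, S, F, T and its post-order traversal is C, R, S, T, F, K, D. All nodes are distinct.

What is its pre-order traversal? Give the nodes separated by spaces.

The last element of post-order is the root; it splits in-order into left and right subtrees.
Root D: left subtree has 2 nodes {C, R}, right has 4 {K, S, F, T}.
  Root R: left subtree has 1 node {C}, right has 0 { }.
  Root K: left subtree has 0 nodes { }, right has 3 {S, F, T}.
    Root F: left subtree has 1 node {S}, right has 1 {T}.

D R C K F S T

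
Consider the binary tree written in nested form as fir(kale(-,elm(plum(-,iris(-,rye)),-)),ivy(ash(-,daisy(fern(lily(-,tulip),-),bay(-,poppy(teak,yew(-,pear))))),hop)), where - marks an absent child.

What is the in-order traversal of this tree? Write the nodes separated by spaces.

kale plum iris rye elm fir ash lily tulip fern daisy bay teak poppy yew pear ivy hop

In-order visits the left subtree, then the node, then the right subtree.
At fir: go left to kale.
  At kale: no left child.
  Visit kale.
  At kale: go right to elm.
    At elm: go left to plum.
      At plum: no left child.
      Visit plum.
      At plum: go right to iris.
        At iris: no left child.
        Visit iris.
        At iris: go right to rye.
          rye is a leaf — visit rye.
    Visit elm.
    At elm: no right child.
Visit fir.
At fir: go right to ivy.
  At ivy: go left to ash.
    At ash: no left child.
    Visit ash.
    At ash: go right to daisy.
      At daisy: go left to fern.
        At fern: go left to lily.
          At lily: no left child.
          Visit lily.
          At lily: go right to tulip.
            tulip is a leaf — visit tulip.
        Visit fern.
        At fern: no right child.
      Visit daisy.
      At daisy: go right to bay.
        At bay: no left child.
        Visit bay.
        At bay: go right to poppy.
          At poppy: go left to teak.
            teak is a leaf — visit teak.
          Visit poppy.
          At poppy: go right to yew.
            At yew: no left child.
            Visit yew.
            At yew: go right to pear.
              pear is a leaf — visit pear.
  Visit ivy.
  At ivy: go right to hop.
    hop is a leaf — visit hop.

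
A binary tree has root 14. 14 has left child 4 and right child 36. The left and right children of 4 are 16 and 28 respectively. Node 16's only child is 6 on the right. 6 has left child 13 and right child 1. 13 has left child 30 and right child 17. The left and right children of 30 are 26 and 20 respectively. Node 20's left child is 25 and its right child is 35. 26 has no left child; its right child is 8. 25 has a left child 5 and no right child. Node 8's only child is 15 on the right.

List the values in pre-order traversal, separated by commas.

Pre-order visits the node, then its left subtree, then its right subtree.
Visit 14.
At 14: go left to 4.
  Visit 4.
  At 4: go left to 16.
    Visit 16.
    At 16: no left child.
    At 16: go right to 6.
      Visit 6.
      At 6: go left to 13.
        Visit 13.
        At 13: go left to 30.
          Visit 30.
          At 30: go left to 26.
            Visit 26.
            At 26: no left child.
            At 26: go right to 8.
              Visit 8.
              At 8: no left child.
              At 8: go right to 15.
                15 is a leaf — visit 15.
          At 30: go right to 20.
            Visit 20.
            At 20: go left to 25.
              Visit 25.
              At 25: go left to 5.
                5 is a leaf — visit 5.
              At 25: no right child.
            At 20: go right to 35.
              35 is a leaf — visit 35.
        At 13: go right to 17.
          17 is a leaf — visit 17.
      At 6: go right to 1.
        1 is a leaf — visit 1.
  At 4: go right to 28.
    28 is a leaf — visit 28.
At 14: go right to 36.
  36 is a leaf — visit 36.

14, 4, 16, 6, 13, 30, 26, 8, 15, 20, 25, 5, 35, 17, 1, 28, 36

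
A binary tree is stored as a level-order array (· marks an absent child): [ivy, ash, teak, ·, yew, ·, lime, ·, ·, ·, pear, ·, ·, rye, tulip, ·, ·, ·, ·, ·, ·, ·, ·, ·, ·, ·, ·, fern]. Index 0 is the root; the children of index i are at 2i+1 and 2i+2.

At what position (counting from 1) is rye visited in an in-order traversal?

7

In-order visits the left subtree, then the node, then the right subtree.
At ivy: go left to ash.
  At ash: no left child.
  Visit ash.
  At ash: go right to yew.
    At yew: no left child.
    Visit yew.
    At yew: go right to pear.
      pear is a leaf — visit pear.
Visit ivy.
At ivy: go right to teak.
  At teak: no left child.
  Visit teak.
  At teak: go right to lime.
    At lime: go left to rye.
      At rye: go left to fern.
        fern is a leaf — visit fern.
      Visit rye.
      At rye: no right child.
    Visit lime.
    At lime: go right to tulip.
      tulip is a leaf — visit tulip.
Full in-order sequence: ash, yew, pear, ivy, teak, fern, rye, lime, tulip.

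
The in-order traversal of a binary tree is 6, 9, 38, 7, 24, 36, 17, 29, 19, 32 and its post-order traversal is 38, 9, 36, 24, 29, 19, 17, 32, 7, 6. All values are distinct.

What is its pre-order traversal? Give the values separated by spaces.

The last element of post-order is the root; it splits in-order into left and right subtrees.
Root 6: left subtree has 0 nodes { }, right has 9 {9, 38, 7, 24, 36, 17, 29, 19, 32}.
  Root 7: left subtree has 2 nodes {9, 38}, right has 6 {24, 36, 17, 29, 19, 32}.
    Root 9: left subtree has 0 nodes { }, right has 1 {38}.
    Root 32: left subtree has 5 nodes {24, 36, 17, 29, 19}, right has 0 { }.
      Root 17: left subtree has 2 nodes {24, 36}, right has 2 {29, 19}.
        Root 24: left subtree has 0 nodes { }, right has 1 {36}.
        Root 19: left subtree has 1 node {29}, right has 0 { }.

6 7 9 38 32 17 24 36 19 29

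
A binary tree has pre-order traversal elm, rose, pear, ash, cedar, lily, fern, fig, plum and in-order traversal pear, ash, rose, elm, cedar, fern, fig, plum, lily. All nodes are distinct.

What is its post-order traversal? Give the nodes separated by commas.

ash, pear, rose, plum, fig, fern, lily, cedar, elm

The first element of pre-order is the root; it splits in-order into left and right subtrees.
Root elm: left subtree has 3 nodes {pear, ash, rose}, right has 5 {cedar, fern, fig, plum, lily}.
  Root rose: left subtree has 2 nodes {pear, ash}, right has 0 { }.
    Root pear: left subtree has 0 nodes { }, right has 1 {ash}.
  Root cedar: left subtree has 0 nodes { }, right has 4 {fern, fig, plum, lily}.
    Root lily: left subtree has 3 nodes {fern, fig, plum}, right has 0 { }.
      Root fern: left subtree has 0 nodes { }, right has 2 {fig, plum}.
        Root fig: left subtree has 0 nodes { }, right has 1 {plum}.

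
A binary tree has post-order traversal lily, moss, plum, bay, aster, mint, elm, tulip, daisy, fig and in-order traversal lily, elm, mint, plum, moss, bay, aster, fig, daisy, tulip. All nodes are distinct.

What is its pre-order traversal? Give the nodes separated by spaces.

The last element of post-order is the root; it splits in-order into left and right subtrees.
Root fig: left subtree has 7 nodes {lily, elm, mint, plum, moss, bay, aster}, right has 2 {daisy, tulip}.
  Root elm: left subtree has 1 node {lily}, right has 5 {mint, plum, moss, bay, aster}.
    Root mint: left subtree has 0 nodes { }, right has 4 {plum, moss, bay, aster}.
      Root aster: left subtree has 3 nodes {plum, moss, bay}, right has 0 { }.
        Root bay: left subtree has 2 nodes {plum, moss}, right has 0 { }.
          Root plum: left subtree has 0 nodes { }, right has 1 {moss}.
  Root daisy: left subtree has 0 nodes { }, right has 1 {tulip}.

fig elm lily mint aster bay plum moss daisy tulip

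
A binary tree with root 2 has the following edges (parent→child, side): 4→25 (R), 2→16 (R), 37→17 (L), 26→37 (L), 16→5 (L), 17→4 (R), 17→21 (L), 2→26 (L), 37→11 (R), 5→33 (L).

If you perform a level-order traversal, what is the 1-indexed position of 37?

4

Level-order visits nodes level by level from the root, left to right within each level.
Level 0: 2
Level 1: 26, 16
Level 2: 37, 5
Level 3: 17, 11, 33
Level 4: 21, 4
Level 5: 25
Full level-order sequence: 2, 26, 16, 37, 5, 17, 11, 33, 21, 4, 25.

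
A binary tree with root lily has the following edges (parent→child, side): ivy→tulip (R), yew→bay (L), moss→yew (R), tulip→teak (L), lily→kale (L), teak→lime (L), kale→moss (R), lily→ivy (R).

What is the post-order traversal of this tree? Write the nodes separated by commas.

Post-order visits the left subtree, then the right subtree, then the node.
At lily: go left to kale.
  At kale: no left child.
  At kale: go right to moss.
    At moss: no left child.
    At moss: go right to yew.
      At yew: go left to bay.
        bay is a leaf — visit bay.
      At yew: no right child.
      Visit yew.
    Visit moss.
  Visit kale.
At lily: go right to ivy.
  At ivy: no left child.
  At ivy: go right to tulip.
    At tulip: go left to teak.
      At teak: go left to lime.
        lime is a leaf — visit lime.
      At teak: no right child.
      Visit teak.
    At tulip: no right child.
    Visit tulip.
  Visit ivy.
Visit lily.

bay, yew, moss, kale, lime, teak, tulip, ivy, lily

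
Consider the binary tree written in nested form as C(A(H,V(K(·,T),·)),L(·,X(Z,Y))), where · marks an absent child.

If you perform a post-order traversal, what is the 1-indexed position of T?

Post-order visits the left subtree, then the right subtree, then the node.
At C: go left to A.
  At A: go left to H.
    H is a leaf — visit H.
  At A: go right to V.
    At V: go left to K.
      At K: no left child.
      At K: go right to T.
        T is a leaf — visit T.
      Visit K.
    At V: no right child.
    Visit V.
  Visit A.
At C: go right to L.
  At L: no left child.
  At L: go right to X.
    At X: go left to Z.
      Z is a leaf — visit Z.
    At X: go right to Y.
      Y is a leaf — visit Y.
    Visit X.
  Visit L.
Visit C.
Full post-order sequence: H, T, K, V, A, Z, Y, X, L, C.

2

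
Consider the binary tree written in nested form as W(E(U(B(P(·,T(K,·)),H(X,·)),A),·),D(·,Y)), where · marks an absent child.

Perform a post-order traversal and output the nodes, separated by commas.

K, T, P, X, H, B, A, U, E, Y, D, W

Post-order visits the left subtree, then the right subtree, then the node.
At W: go left to E.
  At E: go left to U.
    At U: go left to B.
      At B: go left to P.
        At P: no left child.
        At P: go right to T.
          At T: go left to K.
            K is a leaf — visit K.
          At T: no right child.
          Visit T.
        Visit P.
      At B: go right to H.
        At H: go left to X.
          X is a leaf — visit X.
        At H: no right child.
        Visit H.
      Visit B.
    At U: go right to A.
      A is a leaf — visit A.
    Visit U.
  At E: no right child.
  Visit E.
At W: go right to D.
  At D: no left child.
  At D: go right to Y.
    Y is a leaf — visit Y.
  Visit D.
Visit W.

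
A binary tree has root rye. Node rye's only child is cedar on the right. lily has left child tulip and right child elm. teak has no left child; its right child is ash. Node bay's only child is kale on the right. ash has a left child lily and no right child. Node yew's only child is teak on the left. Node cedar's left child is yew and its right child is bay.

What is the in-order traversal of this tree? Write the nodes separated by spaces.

rye teak tulip lily elm ash yew cedar bay kale

In-order visits the left subtree, then the node, then the right subtree.
At rye: no left child.
Visit rye.
At rye: go right to cedar.
  At cedar: go left to yew.
    At yew: go left to teak.
      At teak: no left child.
      Visit teak.
      At teak: go right to ash.
        At ash: go left to lily.
          At lily: go left to tulip.
            tulip is a leaf — visit tulip.
          Visit lily.
          At lily: go right to elm.
            elm is a leaf — visit elm.
        Visit ash.
        At ash: no right child.
    Visit yew.
    At yew: no right child.
  Visit cedar.
  At cedar: go right to bay.
    At bay: no left child.
    Visit bay.
    At bay: go right to kale.
      kale is a leaf — visit kale.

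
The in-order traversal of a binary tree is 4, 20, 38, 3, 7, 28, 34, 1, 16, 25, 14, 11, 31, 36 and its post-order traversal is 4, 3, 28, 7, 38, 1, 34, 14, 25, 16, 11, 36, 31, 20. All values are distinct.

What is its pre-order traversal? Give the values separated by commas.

The last element of post-order is the root; it splits in-order into left and right subtrees.
Root 20: left subtree has 1 node {4}, right has 12 {38, 3, 7, 28, 34, 1, 16, 25, 14, 11, 31, 36}.
  Root 31: left subtree has 10 nodes {38, 3, 7, 28, 34, 1, 16, 25, 14, 11}, right has 1 {36}.
    Root 11: left subtree has 9 nodes {38, 3, 7, 28, 34, 1, 16, 25, 14}, right has 0 { }.
      Root 16: left subtree has 6 nodes {38, 3, 7, 28, 34, 1}, right has 2 {25, 14}.
        Root 34: left subtree has 4 nodes {38, 3, 7, 28}, right has 1 {1}.
          Root 38: left subtree has 0 nodes { }, right has 3 {3, 7, 28}.
            Root 7: left subtree has 1 node {3}, right has 1 {28}.
        Root 25: left subtree has 0 nodes { }, right has 1 {14}.

20, 4, 31, 11, 16, 34, 38, 7, 3, 28, 1, 25, 14, 36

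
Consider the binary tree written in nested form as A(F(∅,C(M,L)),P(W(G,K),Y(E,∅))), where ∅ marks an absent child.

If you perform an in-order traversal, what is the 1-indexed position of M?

2

In-order visits the left subtree, then the node, then the right subtree.
At A: go left to F.
  At F: no left child.
  Visit F.
  At F: go right to C.
    At C: go left to M.
      M is a leaf — visit M.
    Visit C.
    At C: go right to L.
      L is a leaf — visit L.
Visit A.
At A: go right to P.
  At P: go left to W.
    At W: go left to G.
      G is a leaf — visit G.
    Visit W.
    At W: go right to K.
      K is a leaf — visit K.
  Visit P.
  At P: go right to Y.
    At Y: go left to E.
      E is a leaf — visit E.
    Visit Y.
    At Y: no right child.
Full in-order sequence: F, M, C, L, A, G, W, K, P, E, Y.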